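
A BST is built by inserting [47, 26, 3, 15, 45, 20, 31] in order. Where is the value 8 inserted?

Starting tree (level order): [47, 26, None, 3, 45, None, 15, 31, None, None, 20]
Insertion path: 47 -> 26 -> 3 -> 15
Result: insert 8 as left child of 15
Final tree (level order): [47, 26, None, 3, 45, None, 15, 31, None, 8, 20]


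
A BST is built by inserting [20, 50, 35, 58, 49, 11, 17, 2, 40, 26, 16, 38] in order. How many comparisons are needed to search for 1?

Search path for 1: 20 -> 11 -> 2
Found: False
Comparisons: 3


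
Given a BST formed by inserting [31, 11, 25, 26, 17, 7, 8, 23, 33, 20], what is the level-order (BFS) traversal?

Tree insertion order: [31, 11, 25, 26, 17, 7, 8, 23, 33, 20]
Tree (level-order array): [31, 11, 33, 7, 25, None, None, None, 8, 17, 26, None, None, None, 23, None, None, 20]
BFS from the root, enqueuing left then right child of each popped node:
  queue [31] -> pop 31, enqueue [11, 33], visited so far: [31]
  queue [11, 33] -> pop 11, enqueue [7, 25], visited so far: [31, 11]
  queue [33, 7, 25] -> pop 33, enqueue [none], visited so far: [31, 11, 33]
  queue [7, 25] -> pop 7, enqueue [8], visited so far: [31, 11, 33, 7]
  queue [25, 8] -> pop 25, enqueue [17, 26], visited so far: [31, 11, 33, 7, 25]
  queue [8, 17, 26] -> pop 8, enqueue [none], visited so far: [31, 11, 33, 7, 25, 8]
  queue [17, 26] -> pop 17, enqueue [23], visited so far: [31, 11, 33, 7, 25, 8, 17]
  queue [26, 23] -> pop 26, enqueue [none], visited so far: [31, 11, 33, 7, 25, 8, 17, 26]
  queue [23] -> pop 23, enqueue [20], visited so far: [31, 11, 33, 7, 25, 8, 17, 26, 23]
  queue [20] -> pop 20, enqueue [none], visited so far: [31, 11, 33, 7, 25, 8, 17, 26, 23, 20]
Result: [31, 11, 33, 7, 25, 8, 17, 26, 23, 20]


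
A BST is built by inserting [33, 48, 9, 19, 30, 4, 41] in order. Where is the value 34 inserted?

Starting tree (level order): [33, 9, 48, 4, 19, 41, None, None, None, None, 30]
Insertion path: 33 -> 48 -> 41
Result: insert 34 as left child of 41
Final tree (level order): [33, 9, 48, 4, 19, 41, None, None, None, None, 30, 34]


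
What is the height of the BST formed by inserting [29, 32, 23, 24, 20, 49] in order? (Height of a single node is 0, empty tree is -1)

Insertion order: [29, 32, 23, 24, 20, 49]
Tree (level-order array): [29, 23, 32, 20, 24, None, 49]
Compute height bottom-up (empty subtree = -1):
  height(20) = 1 + max(-1, -1) = 0
  height(24) = 1 + max(-1, -1) = 0
  height(23) = 1 + max(0, 0) = 1
  height(49) = 1 + max(-1, -1) = 0
  height(32) = 1 + max(-1, 0) = 1
  height(29) = 1 + max(1, 1) = 2
Height = 2


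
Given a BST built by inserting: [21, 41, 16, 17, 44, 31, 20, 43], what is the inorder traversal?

Tree insertion order: [21, 41, 16, 17, 44, 31, 20, 43]
Tree (level-order array): [21, 16, 41, None, 17, 31, 44, None, 20, None, None, 43]
Inorder traversal: [16, 17, 20, 21, 31, 41, 43, 44]


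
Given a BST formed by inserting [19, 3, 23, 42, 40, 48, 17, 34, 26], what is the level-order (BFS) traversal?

Tree insertion order: [19, 3, 23, 42, 40, 48, 17, 34, 26]
Tree (level-order array): [19, 3, 23, None, 17, None, 42, None, None, 40, 48, 34, None, None, None, 26]
BFS from the root, enqueuing left then right child of each popped node:
  queue [19] -> pop 19, enqueue [3, 23], visited so far: [19]
  queue [3, 23] -> pop 3, enqueue [17], visited so far: [19, 3]
  queue [23, 17] -> pop 23, enqueue [42], visited so far: [19, 3, 23]
  queue [17, 42] -> pop 17, enqueue [none], visited so far: [19, 3, 23, 17]
  queue [42] -> pop 42, enqueue [40, 48], visited so far: [19, 3, 23, 17, 42]
  queue [40, 48] -> pop 40, enqueue [34], visited so far: [19, 3, 23, 17, 42, 40]
  queue [48, 34] -> pop 48, enqueue [none], visited so far: [19, 3, 23, 17, 42, 40, 48]
  queue [34] -> pop 34, enqueue [26], visited so far: [19, 3, 23, 17, 42, 40, 48, 34]
  queue [26] -> pop 26, enqueue [none], visited so far: [19, 3, 23, 17, 42, 40, 48, 34, 26]
Result: [19, 3, 23, 17, 42, 40, 48, 34, 26]


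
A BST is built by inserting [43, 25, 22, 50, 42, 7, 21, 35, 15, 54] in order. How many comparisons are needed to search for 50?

Search path for 50: 43 -> 50
Found: True
Comparisons: 2


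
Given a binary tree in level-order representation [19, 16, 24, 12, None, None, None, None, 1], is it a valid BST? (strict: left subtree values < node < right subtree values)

Level-order array: [19, 16, 24, 12, None, None, None, None, 1]
Validate using subtree bounds (lo, hi): at each node, require lo < value < hi,
then recurse left with hi=value and right with lo=value.
Preorder trace (stopping at first violation):
  at node 19 with bounds (-inf, +inf): OK
  at node 16 with bounds (-inf, 19): OK
  at node 12 with bounds (-inf, 16): OK
  at node 1 with bounds (12, 16): VIOLATION
Node 1 violates its bound: not (12 < 1 < 16).
Result: Not a valid BST


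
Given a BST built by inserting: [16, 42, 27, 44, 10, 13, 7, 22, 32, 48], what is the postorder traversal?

Tree insertion order: [16, 42, 27, 44, 10, 13, 7, 22, 32, 48]
Tree (level-order array): [16, 10, 42, 7, 13, 27, 44, None, None, None, None, 22, 32, None, 48]
Postorder traversal: [7, 13, 10, 22, 32, 27, 48, 44, 42, 16]


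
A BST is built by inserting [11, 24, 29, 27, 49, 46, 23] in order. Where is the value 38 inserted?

Starting tree (level order): [11, None, 24, 23, 29, None, None, 27, 49, None, None, 46]
Insertion path: 11 -> 24 -> 29 -> 49 -> 46
Result: insert 38 as left child of 46
Final tree (level order): [11, None, 24, 23, 29, None, None, 27, 49, None, None, 46, None, 38]


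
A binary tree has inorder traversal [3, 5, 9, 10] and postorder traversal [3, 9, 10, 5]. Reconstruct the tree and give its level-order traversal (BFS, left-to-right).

Inorder:   [3, 5, 9, 10]
Postorder: [3, 9, 10, 5]
Algorithm: postorder visits root last, so walk postorder right-to-left;
each value is the root of the current inorder slice — split it at that
value, recurse on the right subtree first, then the left.
Recursive splits:
  root=5; inorder splits into left=[3], right=[9, 10]
  root=10; inorder splits into left=[9], right=[]
  root=9; inorder splits into left=[], right=[]
  root=3; inorder splits into left=[], right=[]
Reconstructed level-order: [5, 3, 10, 9]


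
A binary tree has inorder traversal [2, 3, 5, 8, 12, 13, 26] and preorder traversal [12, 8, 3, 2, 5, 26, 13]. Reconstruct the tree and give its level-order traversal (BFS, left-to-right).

Inorder:  [2, 3, 5, 8, 12, 13, 26]
Preorder: [12, 8, 3, 2, 5, 26, 13]
Algorithm: preorder visits root first, so consume preorder in order;
for each root, split the current inorder slice at that value into
left-subtree inorder and right-subtree inorder, then recurse.
Recursive splits:
  root=12; inorder splits into left=[2, 3, 5, 8], right=[13, 26]
  root=8; inorder splits into left=[2, 3, 5], right=[]
  root=3; inorder splits into left=[2], right=[5]
  root=2; inorder splits into left=[], right=[]
  root=5; inorder splits into left=[], right=[]
  root=26; inorder splits into left=[13], right=[]
  root=13; inorder splits into left=[], right=[]
Reconstructed level-order: [12, 8, 26, 3, 13, 2, 5]


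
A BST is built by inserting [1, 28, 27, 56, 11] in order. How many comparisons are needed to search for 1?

Search path for 1: 1
Found: True
Comparisons: 1


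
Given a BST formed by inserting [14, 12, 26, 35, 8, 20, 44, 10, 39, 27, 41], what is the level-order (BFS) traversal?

Tree insertion order: [14, 12, 26, 35, 8, 20, 44, 10, 39, 27, 41]
Tree (level-order array): [14, 12, 26, 8, None, 20, 35, None, 10, None, None, 27, 44, None, None, None, None, 39, None, None, 41]
BFS from the root, enqueuing left then right child of each popped node:
  queue [14] -> pop 14, enqueue [12, 26], visited so far: [14]
  queue [12, 26] -> pop 12, enqueue [8], visited so far: [14, 12]
  queue [26, 8] -> pop 26, enqueue [20, 35], visited so far: [14, 12, 26]
  queue [8, 20, 35] -> pop 8, enqueue [10], visited so far: [14, 12, 26, 8]
  queue [20, 35, 10] -> pop 20, enqueue [none], visited so far: [14, 12, 26, 8, 20]
  queue [35, 10] -> pop 35, enqueue [27, 44], visited so far: [14, 12, 26, 8, 20, 35]
  queue [10, 27, 44] -> pop 10, enqueue [none], visited so far: [14, 12, 26, 8, 20, 35, 10]
  queue [27, 44] -> pop 27, enqueue [none], visited so far: [14, 12, 26, 8, 20, 35, 10, 27]
  queue [44] -> pop 44, enqueue [39], visited so far: [14, 12, 26, 8, 20, 35, 10, 27, 44]
  queue [39] -> pop 39, enqueue [41], visited so far: [14, 12, 26, 8, 20, 35, 10, 27, 44, 39]
  queue [41] -> pop 41, enqueue [none], visited so far: [14, 12, 26, 8, 20, 35, 10, 27, 44, 39, 41]
Result: [14, 12, 26, 8, 20, 35, 10, 27, 44, 39, 41]


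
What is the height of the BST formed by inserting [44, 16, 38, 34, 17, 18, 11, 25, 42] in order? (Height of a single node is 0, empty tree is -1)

Insertion order: [44, 16, 38, 34, 17, 18, 11, 25, 42]
Tree (level-order array): [44, 16, None, 11, 38, None, None, 34, 42, 17, None, None, None, None, 18, None, 25]
Compute height bottom-up (empty subtree = -1):
  height(11) = 1 + max(-1, -1) = 0
  height(25) = 1 + max(-1, -1) = 0
  height(18) = 1 + max(-1, 0) = 1
  height(17) = 1 + max(-1, 1) = 2
  height(34) = 1 + max(2, -1) = 3
  height(42) = 1 + max(-1, -1) = 0
  height(38) = 1 + max(3, 0) = 4
  height(16) = 1 + max(0, 4) = 5
  height(44) = 1 + max(5, -1) = 6
Height = 6


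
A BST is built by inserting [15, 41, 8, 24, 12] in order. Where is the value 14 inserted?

Starting tree (level order): [15, 8, 41, None, 12, 24]
Insertion path: 15 -> 8 -> 12
Result: insert 14 as right child of 12
Final tree (level order): [15, 8, 41, None, 12, 24, None, None, 14]


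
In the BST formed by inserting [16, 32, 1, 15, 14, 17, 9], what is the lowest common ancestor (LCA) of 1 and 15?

Tree insertion order: [16, 32, 1, 15, 14, 17, 9]
Tree (level-order array): [16, 1, 32, None, 15, 17, None, 14, None, None, None, 9]
In a BST, the LCA of p=1, q=15 is the first node v on the
root-to-leaf path with p <= v <= q (go left if both < v, right if both > v).
Walk from root:
  at 16: both 1 and 15 < 16, go left
  at 1: 1 <= 1 <= 15, this is the LCA
LCA = 1


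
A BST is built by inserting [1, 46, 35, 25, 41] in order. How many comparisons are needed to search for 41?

Search path for 41: 1 -> 46 -> 35 -> 41
Found: True
Comparisons: 4


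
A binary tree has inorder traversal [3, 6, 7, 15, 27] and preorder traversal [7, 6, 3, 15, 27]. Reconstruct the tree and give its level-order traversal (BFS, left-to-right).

Inorder:  [3, 6, 7, 15, 27]
Preorder: [7, 6, 3, 15, 27]
Algorithm: preorder visits root first, so consume preorder in order;
for each root, split the current inorder slice at that value into
left-subtree inorder and right-subtree inorder, then recurse.
Recursive splits:
  root=7; inorder splits into left=[3, 6], right=[15, 27]
  root=6; inorder splits into left=[3], right=[]
  root=3; inorder splits into left=[], right=[]
  root=15; inorder splits into left=[], right=[27]
  root=27; inorder splits into left=[], right=[]
Reconstructed level-order: [7, 6, 15, 3, 27]


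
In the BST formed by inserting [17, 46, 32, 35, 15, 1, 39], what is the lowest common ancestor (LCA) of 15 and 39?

Tree insertion order: [17, 46, 32, 35, 15, 1, 39]
Tree (level-order array): [17, 15, 46, 1, None, 32, None, None, None, None, 35, None, 39]
In a BST, the LCA of p=15, q=39 is the first node v on the
root-to-leaf path with p <= v <= q (go left if both < v, right if both > v).
Walk from root:
  at 17: 15 <= 17 <= 39, this is the LCA
LCA = 17


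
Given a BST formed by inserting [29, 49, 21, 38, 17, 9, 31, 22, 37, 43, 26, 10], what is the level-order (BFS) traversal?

Tree insertion order: [29, 49, 21, 38, 17, 9, 31, 22, 37, 43, 26, 10]
Tree (level-order array): [29, 21, 49, 17, 22, 38, None, 9, None, None, 26, 31, 43, None, 10, None, None, None, 37]
BFS from the root, enqueuing left then right child of each popped node:
  queue [29] -> pop 29, enqueue [21, 49], visited so far: [29]
  queue [21, 49] -> pop 21, enqueue [17, 22], visited so far: [29, 21]
  queue [49, 17, 22] -> pop 49, enqueue [38], visited so far: [29, 21, 49]
  queue [17, 22, 38] -> pop 17, enqueue [9], visited so far: [29, 21, 49, 17]
  queue [22, 38, 9] -> pop 22, enqueue [26], visited so far: [29, 21, 49, 17, 22]
  queue [38, 9, 26] -> pop 38, enqueue [31, 43], visited so far: [29, 21, 49, 17, 22, 38]
  queue [9, 26, 31, 43] -> pop 9, enqueue [10], visited so far: [29, 21, 49, 17, 22, 38, 9]
  queue [26, 31, 43, 10] -> pop 26, enqueue [none], visited so far: [29, 21, 49, 17, 22, 38, 9, 26]
  queue [31, 43, 10] -> pop 31, enqueue [37], visited so far: [29, 21, 49, 17, 22, 38, 9, 26, 31]
  queue [43, 10, 37] -> pop 43, enqueue [none], visited so far: [29, 21, 49, 17, 22, 38, 9, 26, 31, 43]
  queue [10, 37] -> pop 10, enqueue [none], visited so far: [29, 21, 49, 17, 22, 38, 9, 26, 31, 43, 10]
  queue [37] -> pop 37, enqueue [none], visited so far: [29, 21, 49, 17, 22, 38, 9, 26, 31, 43, 10, 37]
Result: [29, 21, 49, 17, 22, 38, 9, 26, 31, 43, 10, 37]


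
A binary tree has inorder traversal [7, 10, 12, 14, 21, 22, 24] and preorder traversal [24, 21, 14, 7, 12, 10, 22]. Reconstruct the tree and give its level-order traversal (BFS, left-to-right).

Inorder:  [7, 10, 12, 14, 21, 22, 24]
Preorder: [24, 21, 14, 7, 12, 10, 22]
Algorithm: preorder visits root first, so consume preorder in order;
for each root, split the current inorder slice at that value into
left-subtree inorder and right-subtree inorder, then recurse.
Recursive splits:
  root=24; inorder splits into left=[7, 10, 12, 14, 21, 22], right=[]
  root=21; inorder splits into left=[7, 10, 12, 14], right=[22]
  root=14; inorder splits into left=[7, 10, 12], right=[]
  root=7; inorder splits into left=[], right=[10, 12]
  root=12; inorder splits into left=[10], right=[]
  root=10; inorder splits into left=[], right=[]
  root=22; inorder splits into left=[], right=[]
Reconstructed level-order: [24, 21, 14, 22, 7, 12, 10]


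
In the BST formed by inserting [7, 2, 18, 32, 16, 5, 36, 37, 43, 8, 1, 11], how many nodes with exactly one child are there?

Tree built from: [7, 2, 18, 32, 16, 5, 36, 37, 43, 8, 1, 11]
Tree (level-order array): [7, 2, 18, 1, 5, 16, 32, None, None, None, None, 8, None, None, 36, None, 11, None, 37, None, None, None, 43]
Rule: These are nodes with exactly 1 non-null child.
Per-node child counts:
  node 7: 2 child(ren)
  node 2: 2 child(ren)
  node 1: 0 child(ren)
  node 5: 0 child(ren)
  node 18: 2 child(ren)
  node 16: 1 child(ren)
  node 8: 1 child(ren)
  node 11: 0 child(ren)
  node 32: 1 child(ren)
  node 36: 1 child(ren)
  node 37: 1 child(ren)
  node 43: 0 child(ren)
Matching nodes: [16, 8, 32, 36, 37]
Count of nodes with exactly one child: 5


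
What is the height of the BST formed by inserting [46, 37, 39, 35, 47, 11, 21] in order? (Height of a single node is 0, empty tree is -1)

Insertion order: [46, 37, 39, 35, 47, 11, 21]
Tree (level-order array): [46, 37, 47, 35, 39, None, None, 11, None, None, None, None, 21]
Compute height bottom-up (empty subtree = -1):
  height(21) = 1 + max(-1, -1) = 0
  height(11) = 1 + max(-1, 0) = 1
  height(35) = 1 + max(1, -1) = 2
  height(39) = 1 + max(-1, -1) = 0
  height(37) = 1 + max(2, 0) = 3
  height(47) = 1 + max(-1, -1) = 0
  height(46) = 1 + max(3, 0) = 4
Height = 4


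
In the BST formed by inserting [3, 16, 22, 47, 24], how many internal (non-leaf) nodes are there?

Tree built from: [3, 16, 22, 47, 24]
Tree (level-order array): [3, None, 16, None, 22, None, 47, 24]
Rule: An internal node has at least one child.
Per-node child counts:
  node 3: 1 child(ren)
  node 16: 1 child(ren)
  node 22: 1 child(ren)
  node 47: 1 child(ren)
  node 24: 0 child(ren)
Matching nodes: [3, 16, 22, 47]
Count of internal (non-leaf) nodes: 4


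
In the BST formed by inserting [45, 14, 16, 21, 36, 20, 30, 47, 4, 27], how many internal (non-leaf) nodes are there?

Tree built from: [45, 14, 16, 21, 36, 20, 30, 47, 4, 27]
Tree (level-order array): [45, 14, 47, 4, 16, None, None, None, None, None, 21, 20, 36, None, None, 30, None, 27]
Rule: An internal node has at least one child.
Per-node child counts:
  node 45: 2 child(ren)
  node 14: 2 child(ren)
  node 4: 0 child(ren)
  node 16: 1 child(ren)
  node 21: 2 child(ren)
  node 20: 0 child(ren)
  node 36: 1 child(ren)
  node 30: 1 child(ren)
  node 27: 0 child(ren)
  node 47: 0 child(ren)
Matching nodes: [45, 14, 16, 21, 36, 30]
Count of internal (non-leaf) nodes: 6


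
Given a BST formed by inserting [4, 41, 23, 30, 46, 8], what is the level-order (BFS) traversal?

Tree insertion order: [4, 41, 23, 30, 46, 8]
Tree (level-order array): [4, None, 41, 23, 46, 8, 30]
BFS from the root, enqueuing left then right child of each popped node:
  queue [4] -> pop 4, enqueue [41], visited so far: [4]
  queue [41] -> pop 41, enqueue [23, 46], visited so far: [4, 41]
  queue [23, 46] -> pop 23, enqueue [8, 30], visited so far: [4, 41, 23]
  queue [46, 8, 30] -> pop 46, enqueue [none], visited so far: [4, 41, 23, 46]
  queue [8, 30] -> pop 8, enqueue [none], visited so far: [4, 41, 23, 46, 8]
  queue [30] -> pop 30, enqueue [none], visited so far: [4, 41, 23, 46, 8, 30]
Result: [4, 41, 23, 46, 8, 30]


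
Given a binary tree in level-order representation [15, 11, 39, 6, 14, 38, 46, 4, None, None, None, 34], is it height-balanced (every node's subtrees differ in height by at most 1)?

Tree (level-order array): [15, 11, 39, 6, 14, 38, 46, 4, None, None, None, 34]
Definition: a tree is height-balanced if, at every node, |h(left) - h(right)| <= 1 (empty subtree has height -1).
Bottom-up per-node check:
  node 4: h_left=-1, h_right=-1, diff=0 [OK], height=0
  node 6: h_left=0, h_right=-1, diff=1 [OK], height=1
  node 14: h_left=-1, h_right=-1, diff=0 [OK], height=0
  node 11: h_left=1, h_right=0, diff=1 [OK], height=2
  node 34: h_left=-1, h_right=-1, diff=0 [OK], height=0
  node 38: h_left=0, h_right=-1, diff=1 [OK], height=1
  node 46: h_left=-1, h_right=-1, diff=0 [OK], height=0
  node 39: h_left=1, h_right=0, diff=1 [OK], height=2
  node 15: h_left=2, h_right=2, diff=0 [OK], height=3
All nodes satisfy the balance condition.
Result: Balanced


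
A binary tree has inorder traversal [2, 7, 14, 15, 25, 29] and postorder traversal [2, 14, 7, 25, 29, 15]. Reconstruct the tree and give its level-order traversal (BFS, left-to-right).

Inorder:   [2, 7, 14, 15, 25, 29]
Postorder: [2, 14, 7, 25, 29, 15]
Algorithm: postorder visits root last, so walk postorder right-to-left;
each value is the root of the current inorder slice — split it at that
value, recurse on the right subtree first, then the left.
Recursive splits:
  root=15; inorder splits into left=[2, 7, 14], right=[25, 29]
  root=29; inorder splits into left=[25], right=[]
  root=25; inorder splits into left=[], right=[]
  root=7; inorder splits into left=[2], right=[14]
  root=14; inorder splits into left=[], right=[]
  root=2; inorder splits into left=[], right=[]
Reconstructed level-order: [15, 7, 29, 2, 14, 25]


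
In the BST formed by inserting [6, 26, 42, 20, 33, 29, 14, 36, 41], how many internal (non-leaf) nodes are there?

Tree built from: [6, 26, 42, 20, 33, 29, 14, 36, 41]
Tree (level-order array): [6, None, 26, 20, 42, 14, None, 33, None, None, None, 29, 36, None, None, None, 41]
Rule: An internal node has at least one child.
Per-node child counts:
  node 6: 1 child(ren)
  node 26: 2 child(ren)
  node 20: 1 child(ren)
  node 14: 0 child(ren)
  node 42: 1 child(ren)
  node 33: 2 child(ren)
  node 29: 0 child(ren)
  node 36: 1 child(ren)
  node 41: 0 child(ren)
Matching nodes: [6, 26, 20, 42, 33, 36]
Count of internal (non-leaf) nodes: 6


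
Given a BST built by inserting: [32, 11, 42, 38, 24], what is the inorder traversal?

Tree insertion order: [32, 11, 42, 38, 24]
Tree (level-order array): [32, 11, 42, None, 24, 38]
Inorder traversal: [11, 24, 32, 38, 42]


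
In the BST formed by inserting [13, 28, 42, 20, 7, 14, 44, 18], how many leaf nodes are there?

Tree built from: [13, 28, 42, 20, 7, 14, 44, 18]
Tree (level-order array): [13, 7, 28, None, None, 20, 42, 14, None, None, 44, None, 18]
Rule: A leaf has 0 children.
Per-node child counts:
  node 13: 2 child(ren)
  node 7: 0 child(ren)
  node 28: 2 child(ren)
  node 20: 1 child(ren)
  node 14: 1 child(ren)
  node 18: 0 child(ren)
  node 42: 1 child(ren)
  node 44: 0 child(ren)
Matching nodes: [7, 18, 44]
Count of leaf nodes: 3


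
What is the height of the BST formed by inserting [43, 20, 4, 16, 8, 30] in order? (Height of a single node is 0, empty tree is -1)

Insertion order: [43, 20, 4, 16, 8, 30]
Tree (level-order array): [43, 20, None, 4, 30, None, 16, None, None, 8]
Compute height bottom-up (empty subtree = -1):
  height(8) = 1 + max(-1, -1) = 0
  height(16) = 1 + max(0, -1) = 1
  height(4) = 1 + max(-1, 1) = 2
  height(30) = 1 + max(-1, -1) = 0
  height(20) = 1 + max(2, 0) = 3
  height(43) = 1 + max(3, -1) = 4
Height = 4


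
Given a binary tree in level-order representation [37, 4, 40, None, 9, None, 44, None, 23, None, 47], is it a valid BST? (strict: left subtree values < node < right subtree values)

Level-order array: [37, 4, 40, None, 9, None, 44, None, 23, None, 47]
Validate using subtree bounds (lo, hi): at each node, require lo < value < hi,
then recurse left with hi=value and right with lo=value.
Preorder trace (stopping at first violation):
  at node 37 with bounds (-inf, +inf): OK
  at node 4 with bounds (-inf, 37): OK
  at node 9 with bounds (4, 37): OK
  at node 23 with bounds (9, 37): OK
  at node 40 with bounds (37, +inf): OK
  at node 44 with bounds (40, +inf): OK
  at node 47 with bounds (44, +inf): OK
No violation found at any node.
Result: Valid BST


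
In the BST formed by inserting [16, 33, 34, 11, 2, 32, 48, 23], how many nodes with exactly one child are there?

Tree built from: [16, 33, 34, 11, 2, 32, 48, 23]
Tree (level-order array): [16, 11, 33, 2, None, 32, 34, None, None, 23, None, None, 48]
Rule: These are nodes with exactly 1 non-null child.
Per-node child counts:
  node 16: 2 child(ren)
  node 11: 1 child(ren)
  node 2: 0 child(ren)
  node 33: 2 child(ren)
  node 32: 1 child(ren)
  node 23: 0 child(ren)
  node 34: 1 child(ren)
  node 48: 0 child(ren)
Matching nodes: [11, 32, 34]
Count of nodes with exactly one child: 3


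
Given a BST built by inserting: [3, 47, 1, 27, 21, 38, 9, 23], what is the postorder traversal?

Tree insertion order: [3, 47, 1, 27, 21, 38, 9, 23]
Tree (level-order array): [3, 1, 47, None, None, 27, None, 21, 38, 9, 23]
Postorder traversal: [1, 9, 23, 21, 38, 27, 47, 3]


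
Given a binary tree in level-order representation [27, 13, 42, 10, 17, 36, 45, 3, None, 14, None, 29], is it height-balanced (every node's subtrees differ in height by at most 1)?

Tree (level-order array): [27, 13, 42, 10, 17, 36, 45, 3, None, 14, None, 29]
Definition: a tree is height-balanced if, at every node, |h(left) - h(right)| <= 1 (empty subtree has height -1).
Bottom-up per-node check:
  node 3: h_left=-1, h_right=-1, diff=0 [OK], height=0
  node 10: h_left=0, h_right=-1, diff=1 [OK], height=1
  node 14: h_left=-1, h_right=-1, diff=0 [OK], height=0
  node 17: h_left=0, h_right=-1, diff=1 [OK], height=1
  node 13: h_left=1, h_right=1, diff=0 [OK], height=2
  node 29: h_left=-1, h_right=-1, diff=0 [OK], height=0
  node 36: h_left=0, h_right=-1, diff=1 [OK], height=1
  node 45: h_left=-1, h_right=-1, diff=0 [OK], height=0
  node 42: h_left=1, h_right=0, diff=1 [OK], height=2
  node 27: h_left=2, h_right=2, diff=0 [OK], height=3
All nodes satisfy the balance condition.
Result: Balanced


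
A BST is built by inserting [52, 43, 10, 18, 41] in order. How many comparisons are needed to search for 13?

Search path for 13: 52 -> 43 -> 10 -> 18
Found: False
Comparisons: 4


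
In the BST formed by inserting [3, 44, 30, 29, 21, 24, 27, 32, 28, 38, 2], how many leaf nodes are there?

Tree built from: [3, 44, 30, 29, 21, 24, 27, 32, 28, 38, 2]
Tree (level-order array): [3, 2, 44, None, None, 30, None, 29, 32, 21, None, None, 38, None, 24, None, None, None, 27, None, 28]
Rule: A leaf has 0 children.
Per-node child counts:
  node 3: 2 child(ren)
  node 2: 0 child(ren)
  node 44: 1 child(ren)
  node 30: 2 child(ren)
  node 29: 1 child(ren)
  node 21: 1 child(ren)
  node 24: 1 child(ren)
  node 27: 1 child(ren)
  node 28: 0 child(ren)
  node 32: 1 child(ren)
  node 38: 0 child(ren)
Matching nodes: [2, 28, 38]
Count of leaf nodes: 3


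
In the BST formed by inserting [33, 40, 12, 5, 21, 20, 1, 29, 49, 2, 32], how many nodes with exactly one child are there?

Tree built from: [33, 40, 12, 5, 21, 20, 1, 29, 49, 2, 32]
Tree (level-order array): [33, 12, 40, 5, 21, None, 49, 1, None, 20, 29, None, None, None, 2, None, None, None, 32]
Rule: These are nodes with exactly 1 non-null child.
Per-node child counts:
  node 33: 2 child(ren)
  node 12: 2 child(ren)
  node 5: 1 child(ren)
  node 1: 1 child(ren)
  node 2: 0 child(ren)
  node 21: 2 child(ren)
  node 20: 0 child(ren)
  node 29: 1 child(ren)
  node 32: 0 child(ren)
  node 40: 1 child(ren)
  node 49: 0 child(ren)
Matching nodes: [5, 1, 29, 40]
Count of nodes with exactly one child: 4


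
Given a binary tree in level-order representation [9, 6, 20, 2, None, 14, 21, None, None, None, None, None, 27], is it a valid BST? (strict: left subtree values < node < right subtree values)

Level-order array: [9, 6, 20, 2, None, 14, 21, None, None, None, None, None, 27]
Validate using subtree bounds (lo, hi): at each node, require lo < value < hi,
then recurse left with hi=value and right with lo=value.
Preorder trace (stopping at first violation):
  at node 9 with bounds (-inf, +inf): OK
  at node 6 with bounds (-inf, 9): OK
  at node 2 with bounds (-inf, 6): OK
  at node 20 with bounds (9, +inf): OK
  at node 14 with bounds (9, 20): OK
  at node 21 with bounds (20, +inf): OK
  at node 27 with bounds (21, +inf): OK
No violation found at any node.
Result: Valid BST


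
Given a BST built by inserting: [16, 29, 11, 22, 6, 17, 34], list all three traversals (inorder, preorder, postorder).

Tree insertion order: [16, 29, 11, 22, 6, 17, 34]
Tree (level-order array): [16, 11, 29, 6, None, 22, 34, None, None, 17]
Inorder (L, root, R): [6, 11, 16, 17, 22, 29, 34]
Preorder (root, L, R): [16, 11, 6, 29, 22, 17, 34]
Postorder (L, R, root): [6, 11, 17, 22, 34, 29, 16]


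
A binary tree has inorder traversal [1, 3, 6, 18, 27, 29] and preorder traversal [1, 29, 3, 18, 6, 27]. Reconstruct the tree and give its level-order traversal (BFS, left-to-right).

Inorder:  [1, 3, 6, 18, 27, 29]
Preorder: [1, 29, 3, 18, 6, 27]
Algorithm: preorder visits root first, so consume preorder in order;
for each root, split the current inorder slice at that value into
left-subtree inorder and right-subtree inorder, then recurse.
Recursive splits:
  root=1; inorder splits into left=[], right=[3, 6, 18, 27, 29]
  root=29; inorder splits into left=[3, 6, 18, 27], right=[]
  root=3; inorder splits into left=[], right=[6, 18, 27]
  root=18; inorder splits into left=[6], right=[27]
  root=6; inorder splits into left=[], right=[]
  root=27; inorder splits into left=[], right=[]
Reconstructed level-order: [1, 29, 3, 18, 6, 27]


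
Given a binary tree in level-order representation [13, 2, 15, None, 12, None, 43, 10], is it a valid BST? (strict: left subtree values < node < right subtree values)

Level-order array: [13, 2, 15, None, 12, None, 43, 10]
Validate using subtree bounds (lo, hi): at each node, require lo < value < hi,
then recurse left with hi=value and right with lo=value.
Preorder trace (stopping at first violation):
  at node 13 with bounds (-inf, +inf): OK
  at node 2 with bounds (-inf, 13): OK
  at node 12 with bounds (2, 13): OK
  at node 10 with bounds (2, 12): OK
  at node 15 with bounds (13, +inf): OK
  at node 43 with bounds (15, +inf): OK
No violation found at any node.
Result: Valid BST


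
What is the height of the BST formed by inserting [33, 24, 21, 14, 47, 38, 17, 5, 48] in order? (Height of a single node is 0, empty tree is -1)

Insertion order: [33, 24, 21, 14, 47, 38, 17, 5, 48]
Tree (level-order array): [33, 24, 47, 21, None, 38, 48, 14, None, None, None, None, None, 5, 17]
Compute height bottom-up (empty subtree = -1):
  height(5) = 1 + max(-1, -1) = 0
  height(17) = 1 + max(-1, -1) = 0
  height(14) = 1 + max(0, 0) = 1
  height(21) = 1 + max(1, -1) = 2
  height(24) = 1 + max(2, -1) = 3
  height(38) = 1 + max(-1, -1) = 0
  height(48) = 1 + max(-1, -1) = 0
  height(47) = 1 + max(0, 0) = 1
  height(33) = 1 + max(3, 1) = 4
Height = 4


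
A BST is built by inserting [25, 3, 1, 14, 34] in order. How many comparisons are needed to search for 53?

Search path for 53: 25 -> 34
Found: False
Comparisons: 2


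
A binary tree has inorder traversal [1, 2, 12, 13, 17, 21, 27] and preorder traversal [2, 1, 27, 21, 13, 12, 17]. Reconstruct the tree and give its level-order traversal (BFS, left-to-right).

Inorder:  [1, 2, 12, 13, 17, 21, 27]
Preorder: [2, 1, 27, 21, 13, 12, 17]
Algorithm: preorder visits root first, so consume preorder in order;
for each root, split the current inorder slice at that value into
left-subtree inorder and right-subtree inorder, then recurse.
Recursive splits:
  root=2; inorder splits into left=[1], right=[12, 13, 17, 21, 27]
  root=1; inorder splits into left=[], right=[]
  root=27; inorder splits into left=[12, 13, 17, 21], right=[]
  root=21; inorder splits into left=[12, 13, 17], right=[]
  root=13; inorder splits into left=[12], right=[17]
  root=12; inorder splits into left=[], right=[]
  root=17; inorder splits into left=[], right=[]
Reconstructed level-order: [2, 1, 27, 21, 13, 12, 17]


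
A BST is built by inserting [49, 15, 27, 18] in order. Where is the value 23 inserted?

Starting tree (level order): [49, 15, None, None, 27, 18]
Insertion path: 49 -> 15 -> 27 -> 18
Result: insert 23 as right child of 18
Final tree (level order): [49, 15, None, None, 27, 18, None, None, 23]


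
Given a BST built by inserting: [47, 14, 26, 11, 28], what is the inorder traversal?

Tree insertion order: [47, 14, 26, 11, 28]
Tree (level-order array): [47, 14, None, 11, 26, None, None, None, 28]
Inorder traversal: [11, 14, 26, 28, 47]


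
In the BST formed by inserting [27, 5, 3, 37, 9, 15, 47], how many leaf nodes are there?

Tree built from: [27, 5, 3, 37, 9, 15, 47]
Tree (level-order array): [27, 5, 37, 3, 9, None, 47, None, None, None, 15]
Rule: A leaf has 0 children.
Per-node child counts:
  node 27: 2 child(ren)
  node 5: 2 child(ren)
  node 3: 0 child(ren)
  node 9: 1 child(ren)
  node 15: 0 child(ren)
  node 37: 1 child(ren)
  node 47: 0 child(ren)
Matching nodes: [3, 15, 47]
Count of leaf nodes: 3


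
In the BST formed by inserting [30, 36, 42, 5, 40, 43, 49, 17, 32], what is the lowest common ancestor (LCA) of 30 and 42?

Tree insertion order: [30, 36, 42, 5, 40, 43, 49, 17, 32]
Tree (level-order array): [30, 5, 36, None, 17, 32, 42, None, None, None, None, 40, 43, None, None, None, 49]
In a BST, the LCA of p=30, q=42 is the first node v on the
root-to-leaf path with p <= v <= q (go left if both < v, right if both > v).
Walk from root:
  at 30: 30 <= 30 <= 42, this is the LCA
LCA = 30


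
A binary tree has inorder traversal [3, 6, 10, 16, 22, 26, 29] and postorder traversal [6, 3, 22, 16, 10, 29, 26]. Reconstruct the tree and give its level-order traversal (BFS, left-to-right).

Inorder:   [3, 6, 10, 16, 22, 26, 29]
Postorder: [6, 3, 22, 16, 10, 29, 26]
Algorithm: postorder visits root last, so walk postorder right-to-left;
each value is the root of the current inorder slice — split it at that
value, recurse on the right subtree first, then the left.
Recursive splits:
  root=26; inorder splits into left=[3, 6, 10, 16, 22], right=[29]
  root=29; inorder splits into left=[], right=[]
  root=10; inorder splits into left=[3, 6], right=[16, 22]
  root=16; inorder splits into left=[], right=[22]
  root=22; inorder splits into left=[], right=[]
  root=3; inorder splits into left=[], right=[6]
  root=6; inorder splits into left=[], right=[]
Reconstructed level-order: [26, 10, 29, 3, 16, 6, 22]


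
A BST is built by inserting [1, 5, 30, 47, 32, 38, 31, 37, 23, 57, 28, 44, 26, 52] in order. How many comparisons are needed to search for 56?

Search path for 56: 1 -> 5 -> 30 -> 47 -> 57 -> 52
Found: False
Comparisons: 6


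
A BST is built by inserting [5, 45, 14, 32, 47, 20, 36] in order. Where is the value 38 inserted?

Starting tree (level order): [5, None, 45, 14, 47, None, 32, None, None, 20, 36]
Insertion path: 5 -> 45 -> 14 -> 32 -> 36
Result: insert 38 as right child of 36
Final tree (level order): [5, None, 45, 14, 47, None, 32, None, None, 20, 36, None, None, None, 38]


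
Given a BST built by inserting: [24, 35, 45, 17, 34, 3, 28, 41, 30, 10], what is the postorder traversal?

Tree insertion order: [24, 35, 45, 17, 34, 3, 28, 41, 30, 10]
Tree (level-order array): [24, 17, 35, 3, None, 34, 45, None, 10, 28, None, 41, None, None, None, None, 30]
Postorder traversal: [10, 3, 17, 30, 28, 34, 41, 45, 35, 24]


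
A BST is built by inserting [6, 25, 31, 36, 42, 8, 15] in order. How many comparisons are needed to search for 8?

Search path for 8: 6 -> 25 -> 8
Found: True
Comparisons: 3


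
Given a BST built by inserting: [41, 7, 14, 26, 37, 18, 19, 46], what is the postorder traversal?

Tree insertion order: [41, 7, 14, 26, 37, 18, 19, 46]
Tree (level-order array): [41, 7, 46, None, 14, None, None, None, 26, 18, 37, None, 19]
Postorder traversal: [19, 18, 37, 26, 14, 7, 46, 41]


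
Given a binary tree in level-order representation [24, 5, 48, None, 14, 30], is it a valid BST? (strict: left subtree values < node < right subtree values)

Level-order array: [24, 5, 48, None, 14, 30]
Validate using subtree bounds (lo, hi): at each node, require lo < value < hi,
then recurse left with hi=value and right with lo=value.
Preorder trace (stopping at first violation):
  at node 24 with bounds (-inf, +inf): OK
  at node 5 with bounds (-inf, 24): OK
  at node 14 with bounds (5, 24): OK
  at node 48 with bounds (24, +inf): OK
  at node 30 with bounds (24, 48): OK
No violation found at any node.
Result: Valid BST


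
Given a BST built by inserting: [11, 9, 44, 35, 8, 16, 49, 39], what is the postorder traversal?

Tree insertion order: [11, 9, 44, 35, 8, 16, 49, 39]
Tree (level-order array): [11, 9, 44, 8, None, 35, 49, None, None, 16, 39]
Postorder traversal: [8, 9, 16, 39, 35, 49, 44, 11]


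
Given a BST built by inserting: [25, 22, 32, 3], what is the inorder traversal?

Tree insertion order: [25, 22, 32, 3]
Tree (level-order array): [25, 22, 32, 3]
Inorder traversal: [3, 22, 25, 32]


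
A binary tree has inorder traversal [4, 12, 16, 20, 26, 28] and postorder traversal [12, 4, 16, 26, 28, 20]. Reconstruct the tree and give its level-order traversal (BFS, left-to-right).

Inorder:   [4, 12, 16, 20, 26, 28]
Postorder: [12, 4, 16, 26, 28, 20]
Algorithm: postorder visits root last, so walk postorder right-to-left;
each value is the root of the current inorder slice — split it at that
value, recurse on the right subtree first, then the left.
Recursive splits:
  root=20; inorder splits into left=[4, 12, 16], right=[26, 28]
  root=28; inorder splits into left=[26], right=[]
  root=26; inorder splits into left=[], right=[]
  root=16; inorder splits into left=[4, 12], right=[]
  root=4; inorder splits into left=[], right=[12]
  root=12; inorder splits into left=[], right=[]
Reconstructed level-order: [20, 16, 28, 4, 26, 12]


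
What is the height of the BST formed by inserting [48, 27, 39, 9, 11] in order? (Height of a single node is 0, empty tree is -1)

Insertion order: [48, 27, 39, 9, 11]
Tree (level-order array): [48, 27, None, 9, 39, None, 11]
Compute height bottom-up (empty subtree = -1):
  height(11) = 1 + max(-1, -1) = 0
  height(9) = 1 + max(-1, 0) = 1
  height(39) = 1 + max(-1, -1) = 0
  height(27) = 1 + max(1, 0) = 2
  height(48) = 1 + max(2, -1) = 3
Height = 3


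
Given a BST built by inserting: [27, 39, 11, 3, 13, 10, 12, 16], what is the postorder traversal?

Tree insertion order: [27, 39, 11, 3, 13, 10, 12, 16]
Tree (level-order array): [27, 11, 39, 3, 13, None, None, None, 10, 12, 16]
Postorder traversal: [10, 3, 12, 16, 13, 11, 39, 27]


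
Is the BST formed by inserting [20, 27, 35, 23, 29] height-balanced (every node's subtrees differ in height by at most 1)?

Tree (level-order array): [20, None, 27, 23, 35, None, None, 29]
Definition: a tree is height-balanced if, at every node, |h(left) - h(right)| <= 1 (empty subtree has height -1).
Bottom-up per-node check:
  node 23: h_left=-1, h_right=-1, diff=0 [OK], height=0
  node 29: h_left=-1, h_right=-1, diff=0 [OK], height=0
  node 35: h_left=0, h_right=-1, diff=1 [OK], height=1
  node 27: h_left=0, h_right=1, diff=1 [OK], height=2
  node 20: h_left=-1, h_right=2, diff=3 [FAIL (|-1-2|=3 > 1)], height=3
Node 20 violates the condition: |-1 - 2| = 3 > 1.
Result: Not balanced


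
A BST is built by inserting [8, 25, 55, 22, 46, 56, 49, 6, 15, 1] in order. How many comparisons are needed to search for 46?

Search path for 46: 8 -> 25 -> 55 -> 46
Found: True
Comparisons: 4


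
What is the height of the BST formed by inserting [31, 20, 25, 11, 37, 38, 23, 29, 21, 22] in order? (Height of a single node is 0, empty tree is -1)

Insertion order: [31, 20, 25, 11, 37, 38, 23, 29, 21, 22]
Tree (level-order array): [31, 20, 37, 11, 25, None, 38, None, None, 23, 29, None, None, 21, None, None, None, None, 22]
Compute height bottom-up (empty subtree = -1):
  height(11) = 1 + max(-1, -1) = 0
  height(22) = 1 + max(-1, -1) = 0
  height(21) = 1 + max(-1, 0) = 1
  height(23) = 1 + max(1, -1) = 2
  height(29) = 1 + max(-1, -1) = 0
  height(25) = 1 + max(2, 0) = 3
  height(20) = 1 + max(0, 3) = 4
  height(38) = 1 + max(-1, -1) = 0
  height(37) = 1 + max(-1, 0) = 1
  height(31) = 1 + max(4, 1) = 5
Height = 5


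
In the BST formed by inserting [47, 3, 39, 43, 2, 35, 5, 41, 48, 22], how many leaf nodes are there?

Tree built from: [47, 3, 39, 43, 2, 35, 5, 41, 48, 22]
Tree (level-order array): [47, 3, 48, 2, 39, None, None, None, None, 35, 43, 5, None, 41, None, None, 22]
Rule: A leaf has 0 children.
Per-node child counts:
  node 47: 2 child(ren)
  node 3: 2 child(ren)
  node 2: 0 child(ren)
  node 39: 2 child(ren)
  node 35: 1 child(ren)
  node 5: 1 child(ren)
  node 22: 0 child(ren)
  node 43: 1 child(ren)
  node 41: 0 child(ren)
  node 48: 0 child(ren)
Matching nodes: [2, 22, 41, 48]
Count of leaf nodes: 4


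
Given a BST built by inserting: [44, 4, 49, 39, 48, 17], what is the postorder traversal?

Tree insertion order: [44, 4, 49, 39, 48, 17]
Tree (level-order array): [44, 4, 49, None, 39, 48, None, 17]
Postorder traversal: [17, 39, 4, 48, 49, 44]


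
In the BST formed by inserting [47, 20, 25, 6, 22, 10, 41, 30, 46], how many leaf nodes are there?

Tree built from: [47, 20, 25, 6, 22, 10, 41, 30, 46]
Tree (level-order array): [47, 20, None, 6, 25, None, 10, 22, 41, None, None, None, None, 30, 46]
Rule: A leaf has 0 children.
Per-node child counts:
  node 47: 1 child(ren)
  node 20: 2 child(ren)
  node 6: 1 child(ren)
  node 10: 0 child(ren)
  node 25: 2 child(ren)
  node 22: 0 child(ren)
  node 41: 2 child(ren)
  node 30: 0 child(ren)
  node 46: 0 child(ren)
Matching nodes: [10, 22, 30, 46]
Count of leaf nodes: 4


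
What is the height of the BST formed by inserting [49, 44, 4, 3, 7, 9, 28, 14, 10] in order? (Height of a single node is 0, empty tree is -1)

Insertion order: [49, 44, 4, 3, 7, 9, 28, 14, 10]
Tree (level-order array): [49, 44, None, 4, None, 3, 7, None, None, None, 9, None, 28, 14, None, 10]
Compute height bottom-up (empty subtree = -1):
  height(3) = 1 + max(-1, -1) = 0
  height(10) = 1 + max(-1, -1) = 0
  height(14) = 1 + max(0, -1) = 1
  height(28) = 1 + max(1, -1) = 2
  height(9) = 1 + max(-1, 2) = 3
  height(7) = 1 + max(-1, 3) = 4
  height(4) = 1 + max(0, 4) = 5
  height(44) = 1 + max(5, -1) = 6
  height(49) = 1 + max(6, -1) = 7
Height = 7


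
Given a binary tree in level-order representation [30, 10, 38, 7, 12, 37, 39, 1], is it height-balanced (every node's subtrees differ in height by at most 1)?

Tree (level-order array): [30, 10, 38, 7, 12, 37, 39, 1]
Definition: a tree is height-balanced if, at every node, |h(left) - h(right)| <= 1 (empty subtree has height -1).
Bottom-up per-node check:
  node 1: h_left=-1, h_right=-1, diff=0 [OK], height=0
  node 7: h_left=0, h_right=-1, diff=1 [OK], height=1
  node 12: h_left=-1, h_right=-1, diff=0 [OK], height=0
  node 10: h_left=1, h_right=0, diff=1 [OK], height=2
  node 37: h_left=-1, h_right=-1, diff=0 [OK], height=0
  node 39: h_left=-1, h_right=-1, diff=0 [OK], height=0
  node 38: h_left=0, h_right=0, diff=0 [OK], height=1
  node 30: h_left=2, h_right=1, diff=1 [OK], height=3
All nodes satisfy the balance condition.
Result: Balanced
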